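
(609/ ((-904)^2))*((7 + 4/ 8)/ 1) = 9135/ 1634432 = 0.01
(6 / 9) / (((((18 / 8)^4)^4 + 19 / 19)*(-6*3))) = -4294967296 / 50031661063116699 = -0.00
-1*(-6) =6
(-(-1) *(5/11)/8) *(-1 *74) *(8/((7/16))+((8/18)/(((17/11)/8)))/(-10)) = -894364/11781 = -75.92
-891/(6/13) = -3861/2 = -1930.50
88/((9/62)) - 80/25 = 603.02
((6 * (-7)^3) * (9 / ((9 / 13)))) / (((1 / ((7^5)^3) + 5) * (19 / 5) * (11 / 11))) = -8142067989552245 / 5782286454418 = -1408.11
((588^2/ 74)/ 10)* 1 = 86436/ 185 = 467.22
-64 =-64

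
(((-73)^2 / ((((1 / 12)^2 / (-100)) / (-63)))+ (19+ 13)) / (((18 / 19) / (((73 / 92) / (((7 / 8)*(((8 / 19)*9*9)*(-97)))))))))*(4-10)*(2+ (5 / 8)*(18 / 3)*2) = 79733082.94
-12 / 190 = -6 / 95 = -0.06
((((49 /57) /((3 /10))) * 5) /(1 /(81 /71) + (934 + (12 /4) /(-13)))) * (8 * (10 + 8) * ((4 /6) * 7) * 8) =770515200 /9349729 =82.41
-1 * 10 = -10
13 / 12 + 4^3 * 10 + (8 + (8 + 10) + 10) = 8125 / 12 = 677.08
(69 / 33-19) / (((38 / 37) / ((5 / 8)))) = -17205 / 1672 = -10.29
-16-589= -605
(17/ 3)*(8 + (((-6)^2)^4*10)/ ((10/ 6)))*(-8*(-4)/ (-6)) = -2741135488/ 9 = -304570609.78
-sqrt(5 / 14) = -sqrt(70) / 14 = -0.60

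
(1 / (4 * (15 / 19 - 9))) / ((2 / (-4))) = 19 / 312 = 0.06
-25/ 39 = -0.64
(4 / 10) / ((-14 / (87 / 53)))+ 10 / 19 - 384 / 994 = 33281 / 357485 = 0.09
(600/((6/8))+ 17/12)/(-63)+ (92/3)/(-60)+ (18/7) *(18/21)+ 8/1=-80119/26460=-3.03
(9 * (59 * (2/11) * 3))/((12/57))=30267/22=1375.77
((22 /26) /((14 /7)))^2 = 121 /676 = 0.18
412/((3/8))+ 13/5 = 16519/15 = 1101.27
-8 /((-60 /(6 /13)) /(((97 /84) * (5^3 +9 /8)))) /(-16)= -97873 /174720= -0.56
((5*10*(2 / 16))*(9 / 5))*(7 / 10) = 63 / 8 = 7.88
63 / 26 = 2.42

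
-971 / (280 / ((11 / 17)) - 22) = -10681 / 4518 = -2.36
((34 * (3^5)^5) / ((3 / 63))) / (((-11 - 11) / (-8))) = 2419856268569208 / 11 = 219986933506291.64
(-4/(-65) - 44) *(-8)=22848/65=351.51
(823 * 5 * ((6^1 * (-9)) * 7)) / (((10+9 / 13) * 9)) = -2246790 / 139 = -16163.96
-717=-717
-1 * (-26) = 26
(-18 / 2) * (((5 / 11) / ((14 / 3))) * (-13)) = 1755 / 154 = 11.40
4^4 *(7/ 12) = 448/ 3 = 149.33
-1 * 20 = -20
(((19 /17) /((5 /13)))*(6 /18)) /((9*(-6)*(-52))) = 19 /55080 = 0.00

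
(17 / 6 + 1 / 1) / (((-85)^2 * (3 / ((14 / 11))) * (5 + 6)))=161 / 7868025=0.00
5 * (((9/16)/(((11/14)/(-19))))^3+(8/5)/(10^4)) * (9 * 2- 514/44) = -744984514659571/9370240000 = -79505.38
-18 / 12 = -3 / 2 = -1.50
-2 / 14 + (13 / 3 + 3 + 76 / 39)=2495 / 273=9.14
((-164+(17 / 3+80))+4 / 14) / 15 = -5.20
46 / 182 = 23 / 91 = 0.25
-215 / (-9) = 215 / 9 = 23.89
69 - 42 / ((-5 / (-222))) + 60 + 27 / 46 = -1735.21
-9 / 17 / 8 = -9 / 136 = -0.07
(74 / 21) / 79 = 74 / 1659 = 0.04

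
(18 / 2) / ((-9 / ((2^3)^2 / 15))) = -64 / 15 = -4.27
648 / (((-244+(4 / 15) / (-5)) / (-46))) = 139725 / 1144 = 122.14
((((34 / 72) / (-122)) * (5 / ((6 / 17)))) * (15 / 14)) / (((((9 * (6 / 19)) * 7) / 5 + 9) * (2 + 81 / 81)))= -686375 / 454888224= -0.00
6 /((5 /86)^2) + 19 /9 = 399859 /225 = 1777.15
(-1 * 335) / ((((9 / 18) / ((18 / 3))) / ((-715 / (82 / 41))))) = 1437150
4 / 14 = 2 / 7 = 0.29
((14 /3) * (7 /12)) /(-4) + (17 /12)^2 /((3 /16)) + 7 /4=2543 /216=11.77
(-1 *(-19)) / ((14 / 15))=285 / 14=20.36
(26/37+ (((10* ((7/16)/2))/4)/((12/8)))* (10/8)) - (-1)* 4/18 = 58849/42624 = 1.38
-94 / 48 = -47 / 24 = -1.96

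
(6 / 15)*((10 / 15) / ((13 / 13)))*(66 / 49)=0.36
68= 68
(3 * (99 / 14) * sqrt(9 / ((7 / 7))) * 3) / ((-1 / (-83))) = 221859 / 14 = 15847.07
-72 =-72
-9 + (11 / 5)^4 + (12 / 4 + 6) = 14641 / 625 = 23.43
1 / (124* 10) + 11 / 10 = 273 / 248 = 1.10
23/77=0.30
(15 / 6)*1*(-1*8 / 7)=-20 / 7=-2.86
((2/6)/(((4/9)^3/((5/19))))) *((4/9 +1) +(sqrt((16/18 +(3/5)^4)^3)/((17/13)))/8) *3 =118287 *sqrt(5729)/30400000 +5265/1216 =4.62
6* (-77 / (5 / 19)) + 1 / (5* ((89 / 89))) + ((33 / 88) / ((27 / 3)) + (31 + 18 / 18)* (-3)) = -1851.36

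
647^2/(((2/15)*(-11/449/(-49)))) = 138147249135/22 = 6279420415.23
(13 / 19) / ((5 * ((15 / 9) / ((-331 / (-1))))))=12909 / 475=27.18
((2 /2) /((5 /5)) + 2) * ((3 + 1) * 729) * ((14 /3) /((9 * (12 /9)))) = 3402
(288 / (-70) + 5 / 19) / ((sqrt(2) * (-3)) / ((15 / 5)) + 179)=-458419 / 21305935 - 2561 * sqrt(2) / 21305935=-0.02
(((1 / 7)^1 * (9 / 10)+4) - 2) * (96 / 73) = 7152 / 2555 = 2.80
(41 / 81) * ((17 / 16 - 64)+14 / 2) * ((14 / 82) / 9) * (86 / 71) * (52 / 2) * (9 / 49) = -500305 / 161028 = -3.11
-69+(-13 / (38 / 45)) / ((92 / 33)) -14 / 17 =-4477937 / 59432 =-75.35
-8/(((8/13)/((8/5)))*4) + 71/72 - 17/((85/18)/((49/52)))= -35597/4680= -7.61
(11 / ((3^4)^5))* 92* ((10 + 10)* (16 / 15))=64768 / 10460353203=0.00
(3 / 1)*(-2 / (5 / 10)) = -12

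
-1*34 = -34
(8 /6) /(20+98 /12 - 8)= 8 /121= 0.07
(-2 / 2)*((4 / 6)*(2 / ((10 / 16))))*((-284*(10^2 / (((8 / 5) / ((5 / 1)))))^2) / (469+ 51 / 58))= 10295000000 / 81759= 125918.86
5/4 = 1.25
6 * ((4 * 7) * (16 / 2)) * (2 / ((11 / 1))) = 2688 / 11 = 244.36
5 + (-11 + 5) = -1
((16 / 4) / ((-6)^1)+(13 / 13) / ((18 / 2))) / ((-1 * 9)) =5 / 81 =0.06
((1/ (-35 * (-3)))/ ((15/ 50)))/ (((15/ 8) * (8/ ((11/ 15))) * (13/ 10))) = 44/ 36855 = 0.00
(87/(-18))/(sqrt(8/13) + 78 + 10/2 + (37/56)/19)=-0.06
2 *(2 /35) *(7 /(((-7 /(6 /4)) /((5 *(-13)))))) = 78 /7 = 11.14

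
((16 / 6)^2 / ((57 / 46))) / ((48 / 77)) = 9.21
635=635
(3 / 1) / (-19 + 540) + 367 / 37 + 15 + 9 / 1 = 653966 / 19277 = 33.92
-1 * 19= -19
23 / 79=0.29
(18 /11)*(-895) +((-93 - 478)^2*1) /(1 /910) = 3263654300 /11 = 296695845.45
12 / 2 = 6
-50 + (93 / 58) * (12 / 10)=-6971 / 145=-48.08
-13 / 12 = -1.08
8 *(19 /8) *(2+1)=57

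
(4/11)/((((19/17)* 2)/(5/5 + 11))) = 408/209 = 1.95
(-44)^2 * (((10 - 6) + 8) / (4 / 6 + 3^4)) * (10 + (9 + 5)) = 1672704 / 245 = 6827.36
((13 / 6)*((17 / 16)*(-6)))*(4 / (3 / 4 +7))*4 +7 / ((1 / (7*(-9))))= -14555 / 31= -469.52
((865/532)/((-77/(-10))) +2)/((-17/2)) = -45289/174097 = -0.26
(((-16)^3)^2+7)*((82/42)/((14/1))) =687866143/294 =2339680.76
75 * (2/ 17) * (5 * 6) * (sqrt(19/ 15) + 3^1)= 300 * sqrt(285)/ 17 + 13500/ 17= 1092.03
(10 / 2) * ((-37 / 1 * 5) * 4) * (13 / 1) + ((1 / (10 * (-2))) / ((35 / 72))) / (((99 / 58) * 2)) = -92592558 / 1925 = -48100.03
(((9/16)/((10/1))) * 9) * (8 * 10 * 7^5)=1361367/2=680683.50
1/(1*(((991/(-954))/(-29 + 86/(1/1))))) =-54378/991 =-54.87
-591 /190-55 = -11041 /190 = -58.11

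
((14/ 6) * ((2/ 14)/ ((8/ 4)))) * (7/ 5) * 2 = 7/ 15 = 0.47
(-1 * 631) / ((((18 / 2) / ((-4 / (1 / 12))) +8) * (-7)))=11.54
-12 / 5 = -2.40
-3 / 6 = -1 / 2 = -0.50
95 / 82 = 1.16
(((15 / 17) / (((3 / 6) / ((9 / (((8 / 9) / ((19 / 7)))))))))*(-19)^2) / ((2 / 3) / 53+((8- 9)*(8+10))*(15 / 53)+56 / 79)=-104679417285 / 26145728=-4003.69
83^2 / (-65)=-6889 / 65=-105.98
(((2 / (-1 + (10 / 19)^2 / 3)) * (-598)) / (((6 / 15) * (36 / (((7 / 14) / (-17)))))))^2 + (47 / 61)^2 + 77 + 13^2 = 37982337904492825 / 149632881932304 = 253.84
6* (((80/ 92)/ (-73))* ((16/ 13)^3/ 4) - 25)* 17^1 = -9408434610/ 3688763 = -2550.57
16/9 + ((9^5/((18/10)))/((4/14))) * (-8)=-8266844/9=-918538.22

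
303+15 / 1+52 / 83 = 26446 / 83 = 318.63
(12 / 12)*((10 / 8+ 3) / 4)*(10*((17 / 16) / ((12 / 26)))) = 18785 / 768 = 24.46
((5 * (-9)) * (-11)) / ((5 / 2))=198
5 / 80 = 1 / 16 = 0.06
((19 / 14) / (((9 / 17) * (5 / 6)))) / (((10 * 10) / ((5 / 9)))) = 323 / 18900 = 0.02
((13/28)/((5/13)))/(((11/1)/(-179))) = -30251/1540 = -19.64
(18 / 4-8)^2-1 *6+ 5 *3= 85 / 4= 21.25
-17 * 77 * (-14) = 18326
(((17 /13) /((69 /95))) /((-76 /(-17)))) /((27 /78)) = 1445 /1242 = 1.16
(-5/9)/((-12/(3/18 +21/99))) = 0.02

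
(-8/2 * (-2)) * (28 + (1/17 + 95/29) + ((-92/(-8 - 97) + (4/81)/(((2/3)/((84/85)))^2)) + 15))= 1665651928/4400025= 378.56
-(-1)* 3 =3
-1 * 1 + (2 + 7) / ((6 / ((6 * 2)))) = 17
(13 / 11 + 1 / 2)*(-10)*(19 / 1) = -3515 / 11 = -319.55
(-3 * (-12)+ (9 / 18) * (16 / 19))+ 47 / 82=57637 / 1558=36.99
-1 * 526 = -526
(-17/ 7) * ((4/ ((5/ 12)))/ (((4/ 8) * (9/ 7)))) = -36.27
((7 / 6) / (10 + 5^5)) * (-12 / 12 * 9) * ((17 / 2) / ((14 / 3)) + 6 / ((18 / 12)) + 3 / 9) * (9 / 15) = -0.01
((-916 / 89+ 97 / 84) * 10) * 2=-341555 / 1869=-182.75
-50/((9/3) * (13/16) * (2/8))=-3200/39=-82.05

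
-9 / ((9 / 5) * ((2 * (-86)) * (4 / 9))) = 45 / 688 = 0.07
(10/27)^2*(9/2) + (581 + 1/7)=329858/567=581.76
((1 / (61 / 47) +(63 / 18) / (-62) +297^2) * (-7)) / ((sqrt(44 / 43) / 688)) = -36515036614 * sqrt(473) / 1891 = -419962760.70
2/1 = 2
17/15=1.13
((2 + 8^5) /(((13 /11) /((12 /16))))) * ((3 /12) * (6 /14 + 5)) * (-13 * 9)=-92460555 /28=-3302162.68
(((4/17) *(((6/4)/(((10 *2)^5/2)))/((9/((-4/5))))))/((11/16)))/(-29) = 1/1016812500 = 0.00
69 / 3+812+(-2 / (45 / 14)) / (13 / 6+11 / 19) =3919261 / 4695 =834.77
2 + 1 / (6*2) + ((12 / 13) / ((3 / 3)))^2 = 5953 / 2028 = 2.94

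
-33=-33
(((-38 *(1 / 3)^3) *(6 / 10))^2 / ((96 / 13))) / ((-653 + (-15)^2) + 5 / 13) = -61009 / 270167400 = -0.00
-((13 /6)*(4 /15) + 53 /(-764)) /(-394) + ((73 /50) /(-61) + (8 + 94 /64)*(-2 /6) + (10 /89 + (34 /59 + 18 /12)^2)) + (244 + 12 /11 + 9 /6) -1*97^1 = 150.84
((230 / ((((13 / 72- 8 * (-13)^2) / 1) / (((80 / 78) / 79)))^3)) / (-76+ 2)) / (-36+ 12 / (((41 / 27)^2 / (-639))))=-2375454720000 / 2900147401323634818276605574019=-0.00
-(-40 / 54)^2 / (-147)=400 / 107163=0.00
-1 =-1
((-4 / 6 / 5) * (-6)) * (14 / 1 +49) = 252 / 5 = 50.40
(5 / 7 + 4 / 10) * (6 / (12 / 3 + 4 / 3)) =351 / 280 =1.25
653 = 653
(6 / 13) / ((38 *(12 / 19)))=1 / 52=0.02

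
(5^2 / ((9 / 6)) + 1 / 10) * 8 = 2012 / 15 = 134.13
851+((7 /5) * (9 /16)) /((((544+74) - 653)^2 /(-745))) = 2381459 /2800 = 850.52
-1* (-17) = 17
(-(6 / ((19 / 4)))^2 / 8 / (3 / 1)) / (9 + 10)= -24 / 6859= -0.00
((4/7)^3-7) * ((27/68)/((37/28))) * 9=-567891/30821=-18.43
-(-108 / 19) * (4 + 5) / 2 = 486 / 19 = 25.58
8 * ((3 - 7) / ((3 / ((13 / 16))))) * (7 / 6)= -91 / 9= -10.11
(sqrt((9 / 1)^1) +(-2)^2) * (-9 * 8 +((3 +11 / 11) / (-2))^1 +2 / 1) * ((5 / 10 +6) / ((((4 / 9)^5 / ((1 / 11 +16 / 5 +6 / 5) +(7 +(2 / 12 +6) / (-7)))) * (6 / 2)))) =-18814015233 / 28160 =-668111.34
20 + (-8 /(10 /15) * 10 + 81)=-19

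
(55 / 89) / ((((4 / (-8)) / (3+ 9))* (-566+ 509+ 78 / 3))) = 1320 / 2759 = 0.48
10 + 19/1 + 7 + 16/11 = 412/11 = 37.45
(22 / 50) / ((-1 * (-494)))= 11 / 12350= 0.00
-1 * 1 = -1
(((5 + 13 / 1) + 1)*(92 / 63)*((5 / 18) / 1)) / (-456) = -115 / 6804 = -0.02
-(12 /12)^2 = -1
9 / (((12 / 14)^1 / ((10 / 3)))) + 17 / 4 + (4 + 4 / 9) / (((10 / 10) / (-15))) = -329 / 12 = -27.42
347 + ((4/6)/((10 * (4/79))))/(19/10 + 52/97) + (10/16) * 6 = 9961193/28356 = 351.29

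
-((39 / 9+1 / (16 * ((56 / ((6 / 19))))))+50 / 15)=-195785 / 25536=-7.67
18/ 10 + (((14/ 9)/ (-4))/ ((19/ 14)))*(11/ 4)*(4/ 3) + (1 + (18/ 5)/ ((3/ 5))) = 7.75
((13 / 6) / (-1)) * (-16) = 104 / 3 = 34.67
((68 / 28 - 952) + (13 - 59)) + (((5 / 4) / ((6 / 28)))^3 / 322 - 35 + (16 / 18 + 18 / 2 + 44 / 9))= -70607605 / 69552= -1015.18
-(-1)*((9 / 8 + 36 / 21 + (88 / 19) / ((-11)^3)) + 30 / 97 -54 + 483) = 5396700413 / 12488168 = 432.15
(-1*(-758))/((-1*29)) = -758/29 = -26.14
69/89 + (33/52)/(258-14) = 878409/1129232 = 0.78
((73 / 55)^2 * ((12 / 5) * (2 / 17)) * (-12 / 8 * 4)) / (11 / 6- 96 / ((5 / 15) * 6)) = 4604256 / 71223625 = 0.06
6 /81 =2 /27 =0.07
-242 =-242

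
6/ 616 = 3/ 308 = 0.01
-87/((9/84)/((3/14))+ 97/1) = -58/65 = -0.89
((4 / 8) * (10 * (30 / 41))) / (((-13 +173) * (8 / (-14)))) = -105 / 2624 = -0.04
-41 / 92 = -0.45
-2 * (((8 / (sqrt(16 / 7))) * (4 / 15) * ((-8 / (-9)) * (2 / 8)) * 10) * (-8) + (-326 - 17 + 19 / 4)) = 512 * sqrt(7) / 27 + 1353 / 2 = 726.67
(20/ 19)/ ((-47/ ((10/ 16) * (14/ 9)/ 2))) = -175/ 16074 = -0.01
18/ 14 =9/ 7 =1.29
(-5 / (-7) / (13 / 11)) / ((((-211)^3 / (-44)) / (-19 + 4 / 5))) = -484 / 9393931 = -0.00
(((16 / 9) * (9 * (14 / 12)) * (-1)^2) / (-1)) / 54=-28 / 81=-0.35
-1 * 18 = -18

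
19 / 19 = 1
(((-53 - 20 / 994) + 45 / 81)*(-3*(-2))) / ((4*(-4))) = 117337 / 5964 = 19.67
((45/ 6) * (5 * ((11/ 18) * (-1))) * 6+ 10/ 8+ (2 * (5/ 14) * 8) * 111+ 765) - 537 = 726.04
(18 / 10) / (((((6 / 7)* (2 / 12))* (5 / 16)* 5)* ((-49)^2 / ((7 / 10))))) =72 / 30625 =0.00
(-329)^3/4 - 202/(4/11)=-35613511/4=-8903377.75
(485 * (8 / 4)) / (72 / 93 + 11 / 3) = 90210 / 413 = 218.43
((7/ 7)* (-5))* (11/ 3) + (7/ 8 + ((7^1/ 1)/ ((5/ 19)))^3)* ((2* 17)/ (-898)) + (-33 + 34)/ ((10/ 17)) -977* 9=-12826496621/ 1347000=-9522.27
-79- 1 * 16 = -95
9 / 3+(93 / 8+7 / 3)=407 / 24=16.96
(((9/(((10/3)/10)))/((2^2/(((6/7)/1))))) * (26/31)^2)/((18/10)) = 15210/6727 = 2.26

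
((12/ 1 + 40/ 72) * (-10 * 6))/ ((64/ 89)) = -50285/ 48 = -1047.60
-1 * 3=-3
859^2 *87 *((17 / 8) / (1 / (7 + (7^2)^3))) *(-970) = -15568627523274210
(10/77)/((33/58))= 580/2541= 0.23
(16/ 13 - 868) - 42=-11814/ 13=-908.77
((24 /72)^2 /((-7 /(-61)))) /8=61 /504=0.12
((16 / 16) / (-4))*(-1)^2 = -1 / 4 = -0.25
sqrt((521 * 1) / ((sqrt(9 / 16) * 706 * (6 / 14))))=sqrt(2574782) / 1059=1.52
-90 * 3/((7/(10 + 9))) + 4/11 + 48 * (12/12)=-52706/77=-684.49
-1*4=-4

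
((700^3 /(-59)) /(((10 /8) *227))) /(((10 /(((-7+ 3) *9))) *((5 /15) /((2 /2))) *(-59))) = -2963520000 /790187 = -3750.40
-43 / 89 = -0.48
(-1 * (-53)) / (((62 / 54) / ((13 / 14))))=18603 / 434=42.86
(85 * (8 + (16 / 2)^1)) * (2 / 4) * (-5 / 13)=-3400 / 13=-261.54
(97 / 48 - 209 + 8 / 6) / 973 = -9871 / 46704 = -0.21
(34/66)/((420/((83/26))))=1411/360360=0.00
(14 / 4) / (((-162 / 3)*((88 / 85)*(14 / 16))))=-85 / 1188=-0.07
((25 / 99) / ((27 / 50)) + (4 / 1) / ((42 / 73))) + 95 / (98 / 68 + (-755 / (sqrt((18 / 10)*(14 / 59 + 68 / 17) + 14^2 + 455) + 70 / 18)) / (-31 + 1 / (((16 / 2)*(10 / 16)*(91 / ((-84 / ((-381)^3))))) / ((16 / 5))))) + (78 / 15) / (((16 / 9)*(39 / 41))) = 1498501191306037803666982536409790596489 / 8387300647486295701856061357545988120 - 1868483120222321913185242306875*sqrt(2292681) / 22412753587425299828592970331746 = 52.43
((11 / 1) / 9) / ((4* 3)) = 11 / 108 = 0.10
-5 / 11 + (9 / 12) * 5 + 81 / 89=16469 / 3916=4.21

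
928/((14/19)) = 8816/7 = 1259.43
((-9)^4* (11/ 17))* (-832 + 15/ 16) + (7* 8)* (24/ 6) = -959596859/ 272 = -3527929.63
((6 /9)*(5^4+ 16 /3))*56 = 211792 /9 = 23532.44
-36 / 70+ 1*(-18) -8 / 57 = -37216 / 1995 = -18.65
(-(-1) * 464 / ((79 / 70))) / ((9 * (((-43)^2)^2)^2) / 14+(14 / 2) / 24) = 5456640 / 99723724768495603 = 0.00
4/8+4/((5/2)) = 21/10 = 2.10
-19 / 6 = -3.17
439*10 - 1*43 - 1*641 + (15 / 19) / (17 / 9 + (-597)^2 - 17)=45171214753 / 12188671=3706.00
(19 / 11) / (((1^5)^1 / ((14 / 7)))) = 38 / 11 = 3.45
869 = 869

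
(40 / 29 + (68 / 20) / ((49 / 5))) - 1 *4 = -3231 / 1421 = -2.27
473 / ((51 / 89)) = 42097 / 51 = 825.43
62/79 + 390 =30872/79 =390.78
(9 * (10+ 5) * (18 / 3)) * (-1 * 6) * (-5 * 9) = 218700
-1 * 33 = -33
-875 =-875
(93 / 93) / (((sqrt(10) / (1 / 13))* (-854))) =-sqrt(10) / 111020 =-0.00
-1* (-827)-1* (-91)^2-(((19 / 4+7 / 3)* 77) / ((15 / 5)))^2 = -52497409 / 1296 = -40507.26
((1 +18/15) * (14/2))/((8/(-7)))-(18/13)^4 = -19593419/1142440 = -17.15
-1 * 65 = -65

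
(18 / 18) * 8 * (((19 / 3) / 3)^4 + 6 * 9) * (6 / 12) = 1938460 / 6561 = 295.45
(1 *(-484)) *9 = -4356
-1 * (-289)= 289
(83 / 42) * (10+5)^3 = 93375 / 14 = 6669.64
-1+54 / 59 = -5 / 59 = -0.08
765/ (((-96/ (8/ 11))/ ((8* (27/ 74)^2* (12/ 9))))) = -123930/ 15059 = -8.23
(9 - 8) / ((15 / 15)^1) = 1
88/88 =1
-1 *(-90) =90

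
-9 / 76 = -0.12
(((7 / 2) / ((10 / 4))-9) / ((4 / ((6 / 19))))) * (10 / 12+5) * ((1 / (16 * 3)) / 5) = -7 / 480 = -0.01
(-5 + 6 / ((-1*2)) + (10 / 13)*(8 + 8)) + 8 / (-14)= 340 / 91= 3.74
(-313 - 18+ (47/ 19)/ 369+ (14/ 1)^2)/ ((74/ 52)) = -24607388/ 259407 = -94.86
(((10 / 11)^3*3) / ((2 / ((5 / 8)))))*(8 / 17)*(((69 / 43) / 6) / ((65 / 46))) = 793500 / 12648493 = 0.06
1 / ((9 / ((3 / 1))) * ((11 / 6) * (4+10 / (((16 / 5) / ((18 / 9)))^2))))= 64 / 2783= 0.02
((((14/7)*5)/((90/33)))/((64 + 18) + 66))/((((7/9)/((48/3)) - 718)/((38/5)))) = -5016/19126225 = -0.00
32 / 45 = 0.71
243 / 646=0.38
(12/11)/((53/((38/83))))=456/48389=0.01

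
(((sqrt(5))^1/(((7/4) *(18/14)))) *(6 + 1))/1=28 *sqrt(5)/9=6.96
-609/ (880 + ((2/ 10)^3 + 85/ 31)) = -0.69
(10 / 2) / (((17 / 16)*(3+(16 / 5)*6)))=400 / 1887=0.21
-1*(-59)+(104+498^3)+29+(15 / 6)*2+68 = 123506257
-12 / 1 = -12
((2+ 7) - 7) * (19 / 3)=38 / 3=12.67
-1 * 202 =-202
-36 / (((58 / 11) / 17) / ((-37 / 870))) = 20757 / 4205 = 4.94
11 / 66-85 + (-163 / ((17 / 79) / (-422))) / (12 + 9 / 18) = 64992803 / 2550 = 25487.37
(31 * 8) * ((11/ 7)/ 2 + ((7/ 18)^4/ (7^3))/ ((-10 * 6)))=1073902961/ 5511240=194.86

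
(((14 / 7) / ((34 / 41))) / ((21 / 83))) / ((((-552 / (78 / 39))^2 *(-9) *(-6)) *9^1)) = 3403 / 13216688352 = 0.00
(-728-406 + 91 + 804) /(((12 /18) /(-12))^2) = -77436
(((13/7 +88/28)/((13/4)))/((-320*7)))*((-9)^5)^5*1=717897987691852588770249/1456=493061804733415239540.01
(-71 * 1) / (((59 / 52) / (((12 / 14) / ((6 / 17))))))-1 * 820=-971.97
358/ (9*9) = 358/ 81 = 4.42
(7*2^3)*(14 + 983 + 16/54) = 1507912/27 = 55848.59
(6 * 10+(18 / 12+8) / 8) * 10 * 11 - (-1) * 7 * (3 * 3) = 54349 / 8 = 6793.62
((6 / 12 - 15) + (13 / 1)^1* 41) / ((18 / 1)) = 1037 / 36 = 28.81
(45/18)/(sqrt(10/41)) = sqrt(410)/4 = 5.06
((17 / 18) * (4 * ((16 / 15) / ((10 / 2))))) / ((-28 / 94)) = -12784 / 4725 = -2.71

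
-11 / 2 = -5.50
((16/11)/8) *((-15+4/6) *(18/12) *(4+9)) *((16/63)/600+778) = -2054913068/51975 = -39536.57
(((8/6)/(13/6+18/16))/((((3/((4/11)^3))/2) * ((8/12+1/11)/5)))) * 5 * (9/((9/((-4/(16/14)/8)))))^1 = -1792/9559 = -0.19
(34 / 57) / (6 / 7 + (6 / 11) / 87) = 37961 / 54948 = 0.69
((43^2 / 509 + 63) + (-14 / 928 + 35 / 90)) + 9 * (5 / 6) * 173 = 2900373005 / 2125584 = 1364.51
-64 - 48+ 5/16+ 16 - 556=-10427/16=-651.69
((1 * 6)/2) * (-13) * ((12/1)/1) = -468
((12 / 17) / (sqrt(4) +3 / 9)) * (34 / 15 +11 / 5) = 804 / 595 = 1.35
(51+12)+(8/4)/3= 191/3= 63.67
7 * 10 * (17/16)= 595/8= 74.38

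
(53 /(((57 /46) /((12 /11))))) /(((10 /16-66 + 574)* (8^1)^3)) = 1219 /6803368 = 0.00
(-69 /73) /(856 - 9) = -69 /61831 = -0.00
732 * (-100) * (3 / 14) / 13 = -109800 / 91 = -1206.59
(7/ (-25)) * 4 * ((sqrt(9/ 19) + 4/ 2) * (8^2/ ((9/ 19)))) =-68096/ 225-1792 * sqrt(19)/ 75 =-406.80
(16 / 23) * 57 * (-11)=-10032 / 23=-436.17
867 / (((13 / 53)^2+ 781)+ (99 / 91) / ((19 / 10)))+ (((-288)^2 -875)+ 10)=311592793948495 / 3796203452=82080.11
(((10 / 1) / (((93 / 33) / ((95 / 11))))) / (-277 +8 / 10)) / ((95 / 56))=-2800 / 42811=-0.07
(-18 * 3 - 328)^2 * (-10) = -1459240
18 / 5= 3.60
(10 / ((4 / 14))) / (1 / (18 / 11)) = 630 / 11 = 57.27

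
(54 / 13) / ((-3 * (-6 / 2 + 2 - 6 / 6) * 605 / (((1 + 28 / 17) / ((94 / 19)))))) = 1539 / 2513654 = 0.00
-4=-4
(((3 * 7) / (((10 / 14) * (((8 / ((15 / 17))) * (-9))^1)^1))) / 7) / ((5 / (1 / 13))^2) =-7 / 574600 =-0.00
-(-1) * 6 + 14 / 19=128 / 19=6.74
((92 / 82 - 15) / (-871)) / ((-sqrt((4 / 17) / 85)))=-9673 *sqrt(5) / 71422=-0.30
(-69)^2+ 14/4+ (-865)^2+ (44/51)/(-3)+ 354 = 230523023/306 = 753343.21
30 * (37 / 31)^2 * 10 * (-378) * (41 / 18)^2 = -805451150 / 961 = -838138.55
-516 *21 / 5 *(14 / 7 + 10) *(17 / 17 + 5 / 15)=-173376 / 5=-34675.20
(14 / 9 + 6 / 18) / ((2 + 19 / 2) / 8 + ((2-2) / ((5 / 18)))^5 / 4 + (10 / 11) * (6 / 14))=20944 / 20259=1.03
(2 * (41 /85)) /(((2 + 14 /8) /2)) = 656 /1275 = 0.51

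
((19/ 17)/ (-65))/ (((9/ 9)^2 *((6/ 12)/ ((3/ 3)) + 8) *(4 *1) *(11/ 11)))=-19/ 37570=-0.00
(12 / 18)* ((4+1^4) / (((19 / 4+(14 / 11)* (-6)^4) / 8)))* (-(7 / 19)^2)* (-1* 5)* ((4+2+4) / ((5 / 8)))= 2759680 / 15765231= 0.18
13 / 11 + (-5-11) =-163 / 11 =-14.82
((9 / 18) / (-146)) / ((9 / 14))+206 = 270677 / 1314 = 205.99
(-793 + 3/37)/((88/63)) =-924147/1628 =-567.66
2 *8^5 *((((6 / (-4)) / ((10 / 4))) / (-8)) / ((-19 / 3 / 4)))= -294912 / 95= -3104.34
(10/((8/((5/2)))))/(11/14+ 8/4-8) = -175/292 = -0.60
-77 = -77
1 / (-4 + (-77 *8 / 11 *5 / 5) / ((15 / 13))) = -15 / 788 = -0.02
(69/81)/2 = 23/54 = 0.43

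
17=17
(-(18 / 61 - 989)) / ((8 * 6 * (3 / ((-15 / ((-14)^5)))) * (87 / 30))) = 1507775 / 22833855744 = 0.00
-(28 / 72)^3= -343 / 5832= -0.06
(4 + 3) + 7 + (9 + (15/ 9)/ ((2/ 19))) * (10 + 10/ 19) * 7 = 105098/ 57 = 1843.82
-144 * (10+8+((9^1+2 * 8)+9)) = -7488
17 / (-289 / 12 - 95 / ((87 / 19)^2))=-514692 / 866327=-0.59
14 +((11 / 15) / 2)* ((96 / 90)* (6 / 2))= 1138 / 75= 15.17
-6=-6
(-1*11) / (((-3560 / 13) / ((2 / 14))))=0.01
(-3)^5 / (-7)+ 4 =271 / 7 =38.71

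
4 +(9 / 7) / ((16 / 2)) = 233 / 56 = 4.16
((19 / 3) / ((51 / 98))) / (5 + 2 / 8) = 1064 / 459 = 2.32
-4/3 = -1.33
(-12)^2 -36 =108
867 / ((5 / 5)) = 867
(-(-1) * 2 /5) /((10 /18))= 18 /25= 0.72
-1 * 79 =-79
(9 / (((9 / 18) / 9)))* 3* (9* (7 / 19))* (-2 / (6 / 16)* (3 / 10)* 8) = -1959552 / 95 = -20626.86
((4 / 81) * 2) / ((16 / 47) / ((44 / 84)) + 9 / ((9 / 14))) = 2068 / 306747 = 0.01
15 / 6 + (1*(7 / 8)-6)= -2.62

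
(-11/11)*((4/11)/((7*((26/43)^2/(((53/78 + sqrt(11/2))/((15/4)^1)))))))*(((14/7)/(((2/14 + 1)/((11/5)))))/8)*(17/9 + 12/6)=-0.21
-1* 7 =-7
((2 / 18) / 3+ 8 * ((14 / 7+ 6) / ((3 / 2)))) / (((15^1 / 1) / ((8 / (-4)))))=-2306 / 405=-5.69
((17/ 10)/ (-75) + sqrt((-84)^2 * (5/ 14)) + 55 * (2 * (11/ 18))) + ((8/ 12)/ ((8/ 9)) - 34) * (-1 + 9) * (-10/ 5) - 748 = -334801/ 2250 + 6 * sqrt(70) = -98.60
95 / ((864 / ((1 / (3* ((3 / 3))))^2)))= 95 / 7776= 0.01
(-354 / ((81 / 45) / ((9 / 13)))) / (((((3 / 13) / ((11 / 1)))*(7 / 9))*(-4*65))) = 5841 / 182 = 32.09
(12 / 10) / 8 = 3 / 20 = 0.15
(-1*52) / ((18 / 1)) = -26 / 9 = -2.89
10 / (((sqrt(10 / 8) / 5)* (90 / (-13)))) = -26* sqrt(5) / 9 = -6.46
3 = 3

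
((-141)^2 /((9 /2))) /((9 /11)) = 48598 /9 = 5399.78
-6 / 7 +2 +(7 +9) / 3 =136 / 21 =6.48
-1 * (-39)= 39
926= 926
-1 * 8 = -8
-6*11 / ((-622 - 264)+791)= 66 / 95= 0.69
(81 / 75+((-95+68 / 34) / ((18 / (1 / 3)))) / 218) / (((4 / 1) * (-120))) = -105173 / 47088000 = -0.00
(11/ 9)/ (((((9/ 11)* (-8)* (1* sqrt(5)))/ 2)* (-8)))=121* sqrt(5)/ 12960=0.02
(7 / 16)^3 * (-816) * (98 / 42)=-40817 / 256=-159.44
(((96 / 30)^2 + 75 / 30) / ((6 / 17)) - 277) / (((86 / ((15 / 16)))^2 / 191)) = -41411283 / 7573504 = -5.47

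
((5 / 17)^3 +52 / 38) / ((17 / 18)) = 2342034 / 1586899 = 1.48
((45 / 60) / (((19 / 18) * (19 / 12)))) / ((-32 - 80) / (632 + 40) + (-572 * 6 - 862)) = -972 / 9301165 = -0.00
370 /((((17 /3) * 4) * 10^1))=111 /68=1.63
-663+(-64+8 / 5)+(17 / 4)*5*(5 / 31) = -447623 / 620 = -721.97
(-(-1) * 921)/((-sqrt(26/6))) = -921 * sqrt(39)/13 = -442.43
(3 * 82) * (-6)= -1476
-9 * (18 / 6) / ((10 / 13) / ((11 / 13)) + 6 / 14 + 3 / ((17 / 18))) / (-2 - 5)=5049 / 5909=0.85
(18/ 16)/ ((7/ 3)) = 27/ 56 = 0.48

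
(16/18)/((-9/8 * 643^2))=-64/33489369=-0.00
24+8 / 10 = 124 / 5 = 24.80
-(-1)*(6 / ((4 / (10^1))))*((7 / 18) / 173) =35 / 1038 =0.03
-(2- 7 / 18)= -29 / 18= -1.61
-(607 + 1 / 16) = -9713 / 16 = -607.06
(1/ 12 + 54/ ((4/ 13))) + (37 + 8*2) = 2743/ 12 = 228.58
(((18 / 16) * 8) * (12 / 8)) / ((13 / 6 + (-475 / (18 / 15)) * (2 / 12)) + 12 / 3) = -486 / 2153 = -0.23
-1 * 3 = -3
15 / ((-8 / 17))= -255 / 8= -31.88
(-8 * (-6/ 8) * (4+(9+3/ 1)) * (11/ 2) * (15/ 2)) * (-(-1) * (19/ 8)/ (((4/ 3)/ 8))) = 56430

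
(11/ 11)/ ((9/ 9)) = 1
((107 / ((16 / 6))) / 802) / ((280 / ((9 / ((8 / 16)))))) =2889 / 898240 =0.00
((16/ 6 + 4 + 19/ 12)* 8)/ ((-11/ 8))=-48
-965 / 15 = -64.33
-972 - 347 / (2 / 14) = -3401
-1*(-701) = 701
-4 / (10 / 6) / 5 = -12 / 25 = -0.48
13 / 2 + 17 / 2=15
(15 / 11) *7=105 / 11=9.55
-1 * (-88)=88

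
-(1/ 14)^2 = -1/ 196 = -0.01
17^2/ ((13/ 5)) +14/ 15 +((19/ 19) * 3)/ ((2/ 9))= 48979/ 390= 125.59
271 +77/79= 21486/79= 271.97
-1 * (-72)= 72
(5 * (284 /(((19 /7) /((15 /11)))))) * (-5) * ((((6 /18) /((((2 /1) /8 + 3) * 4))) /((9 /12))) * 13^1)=-1585.33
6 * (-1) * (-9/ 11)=54/ 11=4.91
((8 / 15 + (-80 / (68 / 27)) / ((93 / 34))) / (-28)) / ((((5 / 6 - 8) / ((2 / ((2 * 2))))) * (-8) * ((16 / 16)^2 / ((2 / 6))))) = 23 / 19995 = 0.00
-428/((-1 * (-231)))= -428/231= -1.85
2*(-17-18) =-70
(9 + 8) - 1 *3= 14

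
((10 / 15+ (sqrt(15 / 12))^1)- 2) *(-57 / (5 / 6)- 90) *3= 3168 / 5- 1188 *sqrt(5) / 5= 102.31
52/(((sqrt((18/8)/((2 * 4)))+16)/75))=1996800/8183- 46800 * sqrt(2)/8183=235.93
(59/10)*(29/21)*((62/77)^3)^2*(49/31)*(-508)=-796291663980416/446619385905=-1782.93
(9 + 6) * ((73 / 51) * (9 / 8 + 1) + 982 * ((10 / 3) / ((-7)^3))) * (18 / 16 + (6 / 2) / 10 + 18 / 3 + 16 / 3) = -81940651 / 65856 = -1244.24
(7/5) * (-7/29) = -49/145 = -0.34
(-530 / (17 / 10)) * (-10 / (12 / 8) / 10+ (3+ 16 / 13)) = -736700 / 663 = -1111.16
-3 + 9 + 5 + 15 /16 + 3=239 /16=14.94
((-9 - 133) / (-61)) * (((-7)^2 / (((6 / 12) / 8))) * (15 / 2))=13687.87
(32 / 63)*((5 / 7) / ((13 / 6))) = 320 / 1911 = 0.17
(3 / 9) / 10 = 1 / 30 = 0.03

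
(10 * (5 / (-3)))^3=-125000 / 27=-4629.63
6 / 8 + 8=35 / 4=8.75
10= 10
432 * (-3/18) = -72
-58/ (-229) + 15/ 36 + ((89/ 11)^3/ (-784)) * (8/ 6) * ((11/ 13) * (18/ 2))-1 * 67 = -3875537821/ 52951899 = -73.19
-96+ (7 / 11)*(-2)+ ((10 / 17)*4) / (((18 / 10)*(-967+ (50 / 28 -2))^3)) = -36951726740022610 / 379877564611413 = -97.27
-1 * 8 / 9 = -8 / 9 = -0.89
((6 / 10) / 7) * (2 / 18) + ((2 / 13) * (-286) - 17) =-60.99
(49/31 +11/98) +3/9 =18467/9114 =2.03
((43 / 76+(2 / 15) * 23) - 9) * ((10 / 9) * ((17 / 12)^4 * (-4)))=96.09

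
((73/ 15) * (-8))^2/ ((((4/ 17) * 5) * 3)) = 1449488/ 3375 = 429.48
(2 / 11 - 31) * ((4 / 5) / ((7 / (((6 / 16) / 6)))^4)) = -0.00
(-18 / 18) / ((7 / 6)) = -0.86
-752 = -752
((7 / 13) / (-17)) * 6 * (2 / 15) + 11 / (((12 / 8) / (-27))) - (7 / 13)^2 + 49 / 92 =-261385623 / 1321580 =-197.78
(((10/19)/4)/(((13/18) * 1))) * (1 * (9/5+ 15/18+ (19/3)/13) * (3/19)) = 10953/122018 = 0.09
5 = 5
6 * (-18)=-108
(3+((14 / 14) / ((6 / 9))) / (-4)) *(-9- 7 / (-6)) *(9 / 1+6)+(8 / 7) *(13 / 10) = -171893 / 560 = -306.95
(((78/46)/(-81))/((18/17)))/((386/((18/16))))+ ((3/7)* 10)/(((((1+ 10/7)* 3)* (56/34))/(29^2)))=8063708293/26847072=300.36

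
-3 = -3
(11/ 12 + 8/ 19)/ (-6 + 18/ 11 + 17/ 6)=-3355/ 3838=-0.87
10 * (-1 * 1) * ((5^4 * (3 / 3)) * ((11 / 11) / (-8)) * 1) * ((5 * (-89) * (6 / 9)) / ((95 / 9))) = -834375 / 38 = -21957.24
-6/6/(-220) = 1/220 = 0.00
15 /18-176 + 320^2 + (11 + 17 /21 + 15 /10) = 715667 /7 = 102238.14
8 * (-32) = -256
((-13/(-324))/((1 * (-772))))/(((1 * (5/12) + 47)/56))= -182/2965059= -0.00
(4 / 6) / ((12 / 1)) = 1 / 18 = 0.06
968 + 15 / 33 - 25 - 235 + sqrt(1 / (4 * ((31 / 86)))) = sqrt(2666) / 62 + 7793 / 11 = 709.29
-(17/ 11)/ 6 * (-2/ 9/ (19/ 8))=136/ 5643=0.02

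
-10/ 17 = -0.59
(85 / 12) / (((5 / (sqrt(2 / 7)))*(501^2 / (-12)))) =-17*sqrt(14) / 1757007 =-0.00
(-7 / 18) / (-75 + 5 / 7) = 49 / 9360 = 0.01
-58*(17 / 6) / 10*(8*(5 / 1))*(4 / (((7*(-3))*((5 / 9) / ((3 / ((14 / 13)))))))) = 153816 / 245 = 627.82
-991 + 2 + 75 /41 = -40474 /41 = -987.17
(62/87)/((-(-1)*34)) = 31/1479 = 0.02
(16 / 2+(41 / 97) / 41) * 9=72.09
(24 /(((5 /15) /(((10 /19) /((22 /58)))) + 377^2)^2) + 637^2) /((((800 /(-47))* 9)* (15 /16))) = -291596358924313514741303 /103206998276878866750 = -2825.35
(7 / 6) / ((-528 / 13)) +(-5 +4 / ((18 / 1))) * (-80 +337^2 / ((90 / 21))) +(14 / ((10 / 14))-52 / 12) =-5997544037 / 47520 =-126210.94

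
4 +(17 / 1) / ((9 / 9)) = 21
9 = 9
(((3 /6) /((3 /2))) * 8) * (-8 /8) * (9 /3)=-8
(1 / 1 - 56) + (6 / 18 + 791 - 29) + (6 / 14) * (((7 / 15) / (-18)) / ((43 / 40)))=273734 / 387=707.32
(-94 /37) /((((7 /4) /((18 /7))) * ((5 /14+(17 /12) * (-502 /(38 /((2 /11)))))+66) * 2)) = -2121768 /71563513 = -0.03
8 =8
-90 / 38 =-45 / 19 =-2.37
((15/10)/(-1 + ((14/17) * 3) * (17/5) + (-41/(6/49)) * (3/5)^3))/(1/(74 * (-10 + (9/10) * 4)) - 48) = 888000/1844961539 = 0.00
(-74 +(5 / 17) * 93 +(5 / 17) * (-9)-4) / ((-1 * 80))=453 / 680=0.67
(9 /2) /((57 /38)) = 3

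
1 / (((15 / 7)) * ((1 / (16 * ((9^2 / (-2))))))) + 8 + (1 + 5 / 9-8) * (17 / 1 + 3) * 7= -53848 / 45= -1196.62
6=6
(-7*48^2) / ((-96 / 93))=15624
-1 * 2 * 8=-16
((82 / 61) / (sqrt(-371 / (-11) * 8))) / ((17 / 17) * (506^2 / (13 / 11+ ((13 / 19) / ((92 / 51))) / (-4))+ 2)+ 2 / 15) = 51415845 * sqrt(8162) / 13369774157317312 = 0.00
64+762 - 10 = 816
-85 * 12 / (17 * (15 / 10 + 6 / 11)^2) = -1936 / 135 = -14.34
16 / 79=0.20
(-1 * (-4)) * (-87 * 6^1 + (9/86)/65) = -5835942/2795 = -2087.99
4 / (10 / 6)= 12 / 5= 2.40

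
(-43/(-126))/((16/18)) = 43/112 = 0.38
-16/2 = -8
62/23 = 2.70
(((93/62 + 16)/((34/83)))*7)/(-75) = -4067/1020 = -3.99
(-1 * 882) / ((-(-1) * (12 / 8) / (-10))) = 5880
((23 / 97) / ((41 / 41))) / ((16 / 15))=345 / 1552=0.22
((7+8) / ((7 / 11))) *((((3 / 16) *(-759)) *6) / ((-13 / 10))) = 5635575 / 364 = 15482.35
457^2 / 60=208849 / 60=3480.82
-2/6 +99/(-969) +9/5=6611/4845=1.36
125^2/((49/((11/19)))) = 171875/931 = 184.61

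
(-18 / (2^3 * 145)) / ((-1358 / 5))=9 / 157528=0.00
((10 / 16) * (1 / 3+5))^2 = 11.11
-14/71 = -0.20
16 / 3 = 5.33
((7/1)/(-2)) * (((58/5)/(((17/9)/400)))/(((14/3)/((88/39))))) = -918720/221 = -4157.10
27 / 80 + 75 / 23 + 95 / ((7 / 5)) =920347 / 12880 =71.46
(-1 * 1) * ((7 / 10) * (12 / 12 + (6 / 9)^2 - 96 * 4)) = 24101 / 90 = 267.79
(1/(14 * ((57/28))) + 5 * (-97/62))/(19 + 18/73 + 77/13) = -26117429/84413124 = -0.31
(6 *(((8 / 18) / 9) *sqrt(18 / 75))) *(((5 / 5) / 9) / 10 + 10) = 3604 *sqrt(6) / 6075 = 1.45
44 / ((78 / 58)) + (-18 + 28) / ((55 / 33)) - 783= -29027 / 39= -744.28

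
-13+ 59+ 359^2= 128927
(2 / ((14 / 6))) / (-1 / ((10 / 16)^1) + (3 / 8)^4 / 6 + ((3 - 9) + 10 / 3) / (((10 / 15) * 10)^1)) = -49152 / 114499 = -0.43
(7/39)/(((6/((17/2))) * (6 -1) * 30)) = 119/70200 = 0.00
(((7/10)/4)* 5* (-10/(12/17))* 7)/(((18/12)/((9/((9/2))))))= -4165/36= -115.69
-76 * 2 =-152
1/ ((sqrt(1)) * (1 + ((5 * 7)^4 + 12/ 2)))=1/ 1500632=0.00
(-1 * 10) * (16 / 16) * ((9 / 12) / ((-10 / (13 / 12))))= 13 / 16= 0.81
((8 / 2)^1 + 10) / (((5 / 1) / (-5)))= -14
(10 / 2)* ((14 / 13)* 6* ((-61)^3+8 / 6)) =-95331460 / 13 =-7333189.23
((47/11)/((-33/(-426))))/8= 3337/484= 6.89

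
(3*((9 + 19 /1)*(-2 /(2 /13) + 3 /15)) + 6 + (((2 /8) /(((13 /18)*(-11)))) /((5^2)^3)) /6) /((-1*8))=9555975003 /71500000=133.65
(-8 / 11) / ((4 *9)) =-2 / 99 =-0.02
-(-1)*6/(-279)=-2/93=-0.02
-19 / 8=-2.38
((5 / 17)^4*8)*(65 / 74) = 162500 / 3090277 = 0.05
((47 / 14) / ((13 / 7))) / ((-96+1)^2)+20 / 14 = 2346829 / 1642550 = 1.43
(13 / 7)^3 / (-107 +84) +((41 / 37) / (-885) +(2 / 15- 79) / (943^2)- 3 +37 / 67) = -1825225613497063 / 669171294903405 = -2.73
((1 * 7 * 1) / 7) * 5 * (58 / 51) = 5.69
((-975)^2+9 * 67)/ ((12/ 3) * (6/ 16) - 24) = -211384/ 5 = -42276.80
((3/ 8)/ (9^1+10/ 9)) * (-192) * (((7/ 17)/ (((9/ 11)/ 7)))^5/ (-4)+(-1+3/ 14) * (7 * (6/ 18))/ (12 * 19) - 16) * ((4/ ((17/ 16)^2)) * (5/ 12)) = 2473900960830828800/ 1551623062004379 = 1594.40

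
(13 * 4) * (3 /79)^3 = 0.00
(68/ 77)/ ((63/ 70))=680/ 693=0.98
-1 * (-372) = 372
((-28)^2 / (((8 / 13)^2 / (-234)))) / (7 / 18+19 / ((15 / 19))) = -43599465 / 2201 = -19808.93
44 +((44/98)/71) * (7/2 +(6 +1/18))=1379576/31311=44.06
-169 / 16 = -10.56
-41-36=-77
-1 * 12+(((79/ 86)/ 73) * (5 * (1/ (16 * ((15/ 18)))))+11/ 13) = -7279399/ 652912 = -11.15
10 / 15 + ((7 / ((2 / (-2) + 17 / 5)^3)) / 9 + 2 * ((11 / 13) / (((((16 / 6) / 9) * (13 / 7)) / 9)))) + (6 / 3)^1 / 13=75052787 / 2628288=28.56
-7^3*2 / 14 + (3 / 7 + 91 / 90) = -29963 / 630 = -47.56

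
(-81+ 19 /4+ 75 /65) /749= -3905 /38948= -0.10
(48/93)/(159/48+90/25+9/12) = 1280/19003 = 0.07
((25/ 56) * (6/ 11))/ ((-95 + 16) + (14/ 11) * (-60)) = -75/ 47852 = -0.00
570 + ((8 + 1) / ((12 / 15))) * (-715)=-29895 / 4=-7473.75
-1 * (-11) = 11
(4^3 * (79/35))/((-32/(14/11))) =-316/55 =-5.75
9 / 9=1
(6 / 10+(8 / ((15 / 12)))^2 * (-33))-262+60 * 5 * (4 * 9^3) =21829673 / 25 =873186.92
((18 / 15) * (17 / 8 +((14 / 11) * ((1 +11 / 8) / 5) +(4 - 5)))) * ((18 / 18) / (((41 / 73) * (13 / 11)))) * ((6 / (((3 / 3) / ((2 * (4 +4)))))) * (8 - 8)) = 0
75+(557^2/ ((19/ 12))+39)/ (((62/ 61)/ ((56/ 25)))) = 6361233507/ 14725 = 432002.28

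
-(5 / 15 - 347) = 1040 / 3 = 346.67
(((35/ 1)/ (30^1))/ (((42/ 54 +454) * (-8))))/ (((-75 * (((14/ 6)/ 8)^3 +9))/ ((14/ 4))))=21168/ 12765964675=0.00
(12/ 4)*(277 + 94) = 1113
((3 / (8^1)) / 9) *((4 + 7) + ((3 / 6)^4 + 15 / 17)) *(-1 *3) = -3249 / 2176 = -1.49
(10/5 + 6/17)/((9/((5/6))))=100/459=0.22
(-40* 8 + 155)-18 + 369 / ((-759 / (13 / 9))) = -139430 / 759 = -183.70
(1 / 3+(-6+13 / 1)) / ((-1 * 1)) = -22 / 3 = -7.33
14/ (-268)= -7/ 134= -0.05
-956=-956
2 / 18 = 1 / 9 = 0.11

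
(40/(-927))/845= -8/156663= -0.00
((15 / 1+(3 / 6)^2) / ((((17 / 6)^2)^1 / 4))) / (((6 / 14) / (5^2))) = 443.25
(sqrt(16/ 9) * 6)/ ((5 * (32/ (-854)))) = -427/ 10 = -42.70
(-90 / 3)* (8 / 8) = -30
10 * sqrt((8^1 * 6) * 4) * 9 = 720 * sqrt(3) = 1247.08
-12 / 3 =-4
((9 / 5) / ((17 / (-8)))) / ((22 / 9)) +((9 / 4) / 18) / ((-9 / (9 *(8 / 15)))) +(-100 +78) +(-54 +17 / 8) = -1667027 / 22440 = -74.29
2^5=32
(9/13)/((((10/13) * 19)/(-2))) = -9/95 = -0.09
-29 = -29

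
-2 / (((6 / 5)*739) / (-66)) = 110 / 739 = 0.15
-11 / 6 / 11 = -1 / 6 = -0.17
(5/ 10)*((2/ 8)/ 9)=1/ 72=0.01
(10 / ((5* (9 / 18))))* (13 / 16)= 13 / 4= 3.25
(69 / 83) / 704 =69 / 58432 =0.00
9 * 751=6759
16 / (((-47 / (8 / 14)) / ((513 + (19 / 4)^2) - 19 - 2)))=-32932 / 329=-100.10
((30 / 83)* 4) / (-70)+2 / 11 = 1030 / 6391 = 0.16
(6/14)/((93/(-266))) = -38/31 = -1.23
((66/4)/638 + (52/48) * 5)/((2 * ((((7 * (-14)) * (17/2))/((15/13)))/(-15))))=71025/1256164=0.06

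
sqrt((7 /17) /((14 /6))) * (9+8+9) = 26 * sqrt(51) /17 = 10.92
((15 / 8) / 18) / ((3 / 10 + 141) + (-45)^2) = 25 / 519912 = 0.00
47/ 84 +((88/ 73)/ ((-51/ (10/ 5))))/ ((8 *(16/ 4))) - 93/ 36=-52781/ 26061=-2.03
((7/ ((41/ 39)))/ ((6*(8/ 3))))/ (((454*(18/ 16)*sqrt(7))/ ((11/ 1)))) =143*sqrt(7)/ 111684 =0.00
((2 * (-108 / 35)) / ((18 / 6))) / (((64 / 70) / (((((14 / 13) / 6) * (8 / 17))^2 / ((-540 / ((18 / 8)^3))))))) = 1323 / 3907280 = 0.00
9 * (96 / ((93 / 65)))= 18720 / 31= 603.87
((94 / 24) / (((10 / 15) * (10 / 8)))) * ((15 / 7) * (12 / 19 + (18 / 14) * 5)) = 132399 / 1862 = 71.11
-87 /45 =-29 /15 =-1.93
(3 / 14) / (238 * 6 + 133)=3 / 21854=0.00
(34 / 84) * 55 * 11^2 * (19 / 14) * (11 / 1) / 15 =4729043 / 1764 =2680.86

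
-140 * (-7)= 980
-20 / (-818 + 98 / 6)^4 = -324 / 6690989040125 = -0.00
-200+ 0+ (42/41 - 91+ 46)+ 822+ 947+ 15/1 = 63141/41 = 1540.02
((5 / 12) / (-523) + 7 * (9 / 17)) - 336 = -35453209 / 106692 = -332.29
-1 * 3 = -3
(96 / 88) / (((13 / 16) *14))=96 / 1001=0.10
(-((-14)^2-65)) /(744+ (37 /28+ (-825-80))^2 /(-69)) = 0.01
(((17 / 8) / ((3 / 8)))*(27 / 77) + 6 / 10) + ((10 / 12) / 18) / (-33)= 322529 / 124740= 2.59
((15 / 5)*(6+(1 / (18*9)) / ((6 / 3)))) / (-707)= -1945 / 76356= -0.03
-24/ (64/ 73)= -219/ 8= -27.38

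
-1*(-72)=72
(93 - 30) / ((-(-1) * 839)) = 63 / 839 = 0.08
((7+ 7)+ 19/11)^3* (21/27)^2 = 253708133/107811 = 2353.27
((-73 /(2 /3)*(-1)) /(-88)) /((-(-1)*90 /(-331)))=24163 /5280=4.58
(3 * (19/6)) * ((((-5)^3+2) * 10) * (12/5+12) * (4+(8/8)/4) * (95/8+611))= -1781726463/4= -445431615.75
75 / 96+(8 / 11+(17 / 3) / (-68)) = 1505 / 1056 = 1.43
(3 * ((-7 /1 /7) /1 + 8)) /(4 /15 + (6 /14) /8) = 17640 /269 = 65.58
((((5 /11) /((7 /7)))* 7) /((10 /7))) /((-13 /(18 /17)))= -441 /2431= -0.18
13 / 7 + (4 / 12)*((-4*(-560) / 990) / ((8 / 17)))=7193 / 2079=3.46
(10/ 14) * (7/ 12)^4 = 1715/ 20736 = 0.08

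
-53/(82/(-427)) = 22631/82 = 275.99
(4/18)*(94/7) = 188/63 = 2.98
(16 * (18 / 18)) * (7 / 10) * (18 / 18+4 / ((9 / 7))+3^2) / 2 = 3304 / 45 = 73.42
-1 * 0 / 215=0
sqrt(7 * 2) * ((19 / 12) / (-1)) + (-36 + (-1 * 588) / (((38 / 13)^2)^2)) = -22964691 / 521284- 19 * sqrt(14) / 12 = -49.98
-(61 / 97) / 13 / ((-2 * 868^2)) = 61 / 1900135328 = 0.00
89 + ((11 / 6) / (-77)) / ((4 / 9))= 4981 / 56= 88.95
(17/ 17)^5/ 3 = 1/ 3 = 0.33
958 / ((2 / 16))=7664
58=58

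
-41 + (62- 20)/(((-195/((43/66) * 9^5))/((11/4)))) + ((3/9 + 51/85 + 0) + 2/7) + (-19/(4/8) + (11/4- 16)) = -31228318/1365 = -22877.89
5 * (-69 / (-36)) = 115 / 12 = 9.58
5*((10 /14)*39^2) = 38025 /7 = 5432.14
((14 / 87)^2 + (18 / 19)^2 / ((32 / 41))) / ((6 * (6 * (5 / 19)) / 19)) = 25702697 / 10899360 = 2.36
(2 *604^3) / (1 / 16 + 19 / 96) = 42306981888 / 25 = 1692279275.52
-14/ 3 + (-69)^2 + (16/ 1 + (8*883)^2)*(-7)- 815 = -1047890528/ 3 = -349296842.67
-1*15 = -15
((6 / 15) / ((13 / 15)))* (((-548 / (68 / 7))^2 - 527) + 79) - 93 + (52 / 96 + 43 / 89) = 9389222081 / 8024952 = 1170.00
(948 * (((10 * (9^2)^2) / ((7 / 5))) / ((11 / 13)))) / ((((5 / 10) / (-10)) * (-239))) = 80857764000 / 18403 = 4393727.33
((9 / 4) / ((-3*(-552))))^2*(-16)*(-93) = 93 / 33856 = 0.00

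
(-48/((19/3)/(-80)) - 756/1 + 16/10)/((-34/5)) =7034/323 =21.78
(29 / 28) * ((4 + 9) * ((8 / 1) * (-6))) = -4524 / 7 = -646.29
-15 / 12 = -1.25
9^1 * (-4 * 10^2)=-3600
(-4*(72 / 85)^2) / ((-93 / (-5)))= -6912 / 44795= -0.15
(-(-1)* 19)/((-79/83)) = -1577/79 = -19.96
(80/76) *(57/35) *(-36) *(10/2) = -2160/7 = -308.57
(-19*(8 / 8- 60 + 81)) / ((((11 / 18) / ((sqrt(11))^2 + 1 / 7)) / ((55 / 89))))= -2934360 / 623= -4710.05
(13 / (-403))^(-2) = 961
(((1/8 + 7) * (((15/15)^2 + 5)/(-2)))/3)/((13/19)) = -1083/104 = -10.41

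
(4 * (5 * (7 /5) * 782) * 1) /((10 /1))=2189.60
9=9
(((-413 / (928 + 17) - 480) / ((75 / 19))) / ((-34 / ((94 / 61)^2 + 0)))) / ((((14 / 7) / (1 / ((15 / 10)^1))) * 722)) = 143273531 / 36507196125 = 0.00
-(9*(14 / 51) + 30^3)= -459042 / 17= -27002.47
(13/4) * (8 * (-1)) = -26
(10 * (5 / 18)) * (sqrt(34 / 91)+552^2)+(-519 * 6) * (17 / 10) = 25 * sqrt(3094) / 819+4205531 / 5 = 841107.90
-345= -345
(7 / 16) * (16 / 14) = 1 / 2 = 0.50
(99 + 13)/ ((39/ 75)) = 2800/ 13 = 215.38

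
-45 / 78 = -15 / 26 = -0.58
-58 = -58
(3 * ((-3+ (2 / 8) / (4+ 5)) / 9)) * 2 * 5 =-535 / 54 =-9.91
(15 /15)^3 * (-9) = -9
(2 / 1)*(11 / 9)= 2.44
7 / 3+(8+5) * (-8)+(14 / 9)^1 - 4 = -937 / 9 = -104.11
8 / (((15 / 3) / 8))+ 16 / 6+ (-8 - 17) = -143 / 15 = -9.53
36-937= -901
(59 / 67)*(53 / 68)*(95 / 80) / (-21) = -59413 / 1530816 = -0.04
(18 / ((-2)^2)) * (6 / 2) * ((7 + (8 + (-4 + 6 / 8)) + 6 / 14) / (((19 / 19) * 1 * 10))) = 9207 / 560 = 16.44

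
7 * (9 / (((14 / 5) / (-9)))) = -405 / 2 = -202.50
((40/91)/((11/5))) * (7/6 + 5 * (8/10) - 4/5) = 2620/3003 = 0.87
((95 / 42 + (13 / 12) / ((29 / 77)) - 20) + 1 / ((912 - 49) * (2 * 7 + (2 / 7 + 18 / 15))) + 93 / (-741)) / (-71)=2108975965951 / 9991085431236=0.21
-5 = -5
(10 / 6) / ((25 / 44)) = 44 / 15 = 2.93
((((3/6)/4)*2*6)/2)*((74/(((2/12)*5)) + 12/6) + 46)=513/5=102.60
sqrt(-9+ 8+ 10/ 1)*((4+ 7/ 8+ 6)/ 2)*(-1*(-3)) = 783/ 16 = 48.94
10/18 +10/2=50/9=5.56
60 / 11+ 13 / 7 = 563 / 77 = 7.31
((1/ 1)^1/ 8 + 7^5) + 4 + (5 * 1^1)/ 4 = 134499/ 8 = 16812.38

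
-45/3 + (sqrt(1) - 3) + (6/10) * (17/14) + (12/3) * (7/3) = -1457/210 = -6.94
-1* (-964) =964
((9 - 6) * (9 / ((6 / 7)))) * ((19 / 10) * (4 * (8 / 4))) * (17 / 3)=13566 / 5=2713.20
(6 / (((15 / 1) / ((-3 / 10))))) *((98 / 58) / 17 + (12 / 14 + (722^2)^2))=-2813293250625471 / 86275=-32608441038.83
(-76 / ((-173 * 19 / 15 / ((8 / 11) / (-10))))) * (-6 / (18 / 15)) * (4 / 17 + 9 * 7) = 258000 / 32351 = 7.98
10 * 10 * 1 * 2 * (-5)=-1000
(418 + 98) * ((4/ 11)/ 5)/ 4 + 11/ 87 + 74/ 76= 1905931/ 181830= 10.48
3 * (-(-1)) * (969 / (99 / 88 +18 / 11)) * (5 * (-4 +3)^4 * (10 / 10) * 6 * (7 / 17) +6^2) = 458128 / 9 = 50903.11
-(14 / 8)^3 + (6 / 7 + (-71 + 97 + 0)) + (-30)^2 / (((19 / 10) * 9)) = 630989 / 8512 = 74.13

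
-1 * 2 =-2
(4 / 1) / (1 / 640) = 2560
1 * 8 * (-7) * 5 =-280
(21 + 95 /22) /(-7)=-557 /154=-3.62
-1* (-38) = 38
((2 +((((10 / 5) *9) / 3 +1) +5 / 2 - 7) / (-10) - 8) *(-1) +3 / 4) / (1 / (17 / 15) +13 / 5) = 595 / 296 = 2.01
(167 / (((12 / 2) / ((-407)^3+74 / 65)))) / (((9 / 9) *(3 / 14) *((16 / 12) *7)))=-731834784907 / 780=-938249724.24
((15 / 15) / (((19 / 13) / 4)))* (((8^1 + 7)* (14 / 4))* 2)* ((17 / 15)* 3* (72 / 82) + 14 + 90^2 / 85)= 427293048 / 13243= 32265.58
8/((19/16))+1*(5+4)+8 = 451/19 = 23.74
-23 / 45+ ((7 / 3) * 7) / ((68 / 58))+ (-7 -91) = -129407 / 1530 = -84.58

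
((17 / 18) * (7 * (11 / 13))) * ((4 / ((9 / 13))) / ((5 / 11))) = 28798 / 405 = 71.11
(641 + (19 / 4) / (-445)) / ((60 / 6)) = 1140961 / 17800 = 64.10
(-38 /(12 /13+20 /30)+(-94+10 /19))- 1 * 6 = -72669 /589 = -123.38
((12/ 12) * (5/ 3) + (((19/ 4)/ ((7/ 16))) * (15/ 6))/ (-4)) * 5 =-1075/ 42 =-25.60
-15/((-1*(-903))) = -5/301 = -0.02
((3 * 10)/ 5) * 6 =36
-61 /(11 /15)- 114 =-2169 /11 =-197.18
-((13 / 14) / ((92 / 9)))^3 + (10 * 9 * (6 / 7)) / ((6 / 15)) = 412080087987 / 2136719872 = 192.86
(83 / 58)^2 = 6889 / 3364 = 2.05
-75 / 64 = -1.17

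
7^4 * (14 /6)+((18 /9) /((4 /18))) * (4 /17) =285827 /51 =5604.45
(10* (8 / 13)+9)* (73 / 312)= 3.55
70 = 70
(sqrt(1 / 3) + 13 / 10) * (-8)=-52 / 5-8 * sqrt(3) / 3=-15.02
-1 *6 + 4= -2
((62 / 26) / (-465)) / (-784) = 1 / 152880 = 0.00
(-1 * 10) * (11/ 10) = -11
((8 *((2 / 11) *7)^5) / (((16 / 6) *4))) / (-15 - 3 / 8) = -1075648 / 6603091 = -0.16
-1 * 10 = -10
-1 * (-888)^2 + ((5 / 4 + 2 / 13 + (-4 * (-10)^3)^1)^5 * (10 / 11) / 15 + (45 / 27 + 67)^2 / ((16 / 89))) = 1170037817647836126677194427 / 18820099584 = 62169586958113097.23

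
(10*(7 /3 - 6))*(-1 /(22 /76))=380 /3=126.67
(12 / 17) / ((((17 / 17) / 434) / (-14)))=-72912 / 17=-4288.94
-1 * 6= -6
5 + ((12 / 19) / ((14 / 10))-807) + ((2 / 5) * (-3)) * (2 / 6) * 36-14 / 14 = -543271 / 665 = -816.95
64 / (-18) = -32 / 9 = -3.56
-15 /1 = -15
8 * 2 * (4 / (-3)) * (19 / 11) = -1216 / 33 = -36.85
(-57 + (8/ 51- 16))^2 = 13801225/ 2601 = 5306.12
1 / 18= 0.06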